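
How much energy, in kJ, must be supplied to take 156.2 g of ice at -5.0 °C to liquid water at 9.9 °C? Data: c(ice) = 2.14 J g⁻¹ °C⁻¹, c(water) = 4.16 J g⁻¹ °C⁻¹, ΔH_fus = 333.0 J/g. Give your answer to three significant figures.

q1 (heat ice -5.0→0.0 °C): 156.2 × 2.14 × 5.0 = 1671 J
q2 (melt at 0 °C): 156.2 × 333.0 = 52015 J
q3 (heat water 0.0→9.9 °C): 156.2 × 4.16 × 9.9 = 6433 J
Total: 1671 + 52015 + 6433 = 60119 J = 60.1 kJ

q = 60.1 kJ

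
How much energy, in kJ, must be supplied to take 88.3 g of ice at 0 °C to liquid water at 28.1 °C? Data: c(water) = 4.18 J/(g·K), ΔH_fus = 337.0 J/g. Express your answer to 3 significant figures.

q = 40.1 kJ

q1 (melt at 0 °C): 88.3 × 337.0 = 29757 J
q2 (heat water 0.0→28.1 °C): 88.3 × 4.18 × 28.1 = 10372 J
Total: 29757 + 10372 = 40129 J = 40.1 kJ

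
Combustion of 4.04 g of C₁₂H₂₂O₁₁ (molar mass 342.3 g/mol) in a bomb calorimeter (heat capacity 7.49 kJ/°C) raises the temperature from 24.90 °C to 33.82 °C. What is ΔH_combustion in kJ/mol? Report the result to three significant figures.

ΔH = -5660 kJ/mol

ΔT = 33.82 − 24.90 = 8.92 °C
q_cal = C_cal × ΔT = 7.49 × 8.92 = 66.8108 kJ
n = 4.04 / 342.3 = 0.01180 mol
q_rxn = −q_cal = -66.8108 kJ
ΔH = -66.8108 / 0.01180 = -5662 kJ/mol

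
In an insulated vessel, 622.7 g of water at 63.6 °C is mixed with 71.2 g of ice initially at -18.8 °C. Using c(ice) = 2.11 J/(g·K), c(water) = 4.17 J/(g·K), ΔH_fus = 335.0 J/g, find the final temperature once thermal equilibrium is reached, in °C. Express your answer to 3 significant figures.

Heat to bring ice to 0 °C and melt it: q₁ = 71.2×2.11×18.8 + 71.2×335.0 = 26676 J
Heat the water can supply cooling to 0 °C: 622.7×4.17×63.6 = 165148 J > q₁, so all ice melts.
Energy balance: 622.7×4.17×(63.6 − T) = 26676 + 71.2×4.17×(T − 0)
2596.659(63.6 − T) = 26676 + 296.904 T
165148 − 26676 = 2893.563 T
T = 138472 / 2893.563 = 47.86 °C

T_f = 47.9 °C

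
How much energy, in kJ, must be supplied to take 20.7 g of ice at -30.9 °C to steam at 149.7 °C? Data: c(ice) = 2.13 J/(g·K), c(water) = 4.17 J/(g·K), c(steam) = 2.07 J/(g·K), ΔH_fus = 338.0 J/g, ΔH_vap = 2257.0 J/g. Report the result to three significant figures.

q = 65.8 kJ

q1 (heat ice -30.9→0.0 °C): 20.7 × 2.13 × 30.9 = 1362 J
q2 (melt at 0 °C): 20.7 × 338.0 = 6997 J
q3 (heat water 0.0→100.0 °C): 20.7 × 4.17 × 100.0 = 8632 J
q4 (vaporize at 100 °C): 20.7 × 2257.0 = 46720 J
q5 (heat steam 100.0→149.7 °C): 20.7 × 2.07 × 49.7 = 2130 J
Total: 1362 + 6997 + 8632 + 46720 + 2130 = 65841 J = 65.8 kJ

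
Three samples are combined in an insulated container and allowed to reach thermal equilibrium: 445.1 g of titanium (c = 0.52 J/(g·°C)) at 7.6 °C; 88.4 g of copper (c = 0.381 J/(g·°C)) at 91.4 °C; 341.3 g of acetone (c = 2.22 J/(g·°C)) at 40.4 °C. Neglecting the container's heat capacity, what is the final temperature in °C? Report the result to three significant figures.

Σ mᵢcᵢ(T − Tᵢ) = 0  ⇒  T = Σ mᵢcᵢTᵢ / Σ mᵢcᵢ
Σ mᵢcᵢ = 445.1×0.52 + 88.4×0.381 + 341.3×2.22 = 1022.8184
Σ mᵢcᵢTᵢ = 231.452×7.6 + 33.6804×91.4 + 757.686×40.4 = 35448
T = 35448 / 1022.8184 = 34.66 °C

T_f = 34.7 °C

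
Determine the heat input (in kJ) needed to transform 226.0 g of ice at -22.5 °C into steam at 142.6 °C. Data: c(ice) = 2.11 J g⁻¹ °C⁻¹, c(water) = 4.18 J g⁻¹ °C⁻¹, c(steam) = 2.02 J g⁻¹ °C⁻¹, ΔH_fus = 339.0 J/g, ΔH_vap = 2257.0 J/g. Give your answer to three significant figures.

q = 711 kJ

q1 (heat ice -22.5→0.0 °C): 226.0 × 2.11 × 22.5 = 10729 J
q2 (melt at 0 °C): 226.0 × 339.0 = 76614 J
q3 (heat water 0.0→100.0 °C): 226.0 × 4.18 × 100.0 = 94468 J
q4 (vaporize at 100 °C): 226.0 × 2257.0 = 510082 J
q5 (heat steam 100.0→142.6 °C): 226.0 × 2.02 × 42.6 = 19448 J
Total: 10729 + 76614 + 94468 + 510082 + 19448 = 711341 J = 711 kJ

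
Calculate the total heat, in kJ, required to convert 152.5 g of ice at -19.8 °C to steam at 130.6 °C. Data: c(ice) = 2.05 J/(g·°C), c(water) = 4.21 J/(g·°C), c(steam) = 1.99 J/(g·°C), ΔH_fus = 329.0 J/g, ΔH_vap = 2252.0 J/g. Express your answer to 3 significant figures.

q = 473 kJ

q1 (heat ice -19.8→0.0 °C): 152.5 × 2.05 × 19.8 = 6190 J
q2 (melt at 0 °C): 152.5 × 329.0 = 50173 J
q3 (heat water 0.0→100.0 °C): 152.5 × 4.21 × 100.0 = 64203 J
q4 (vaporize at 100 °C): 152.5 × 2252.0 = 343430 J
q5 (heat steam 100.0→130.6 °C): 152.5 × 1.99 × 30.6 = 9286 J
Total: 6190 + 50173 + 64203 + 343430 + 9286 = 473282 J = 473 kJ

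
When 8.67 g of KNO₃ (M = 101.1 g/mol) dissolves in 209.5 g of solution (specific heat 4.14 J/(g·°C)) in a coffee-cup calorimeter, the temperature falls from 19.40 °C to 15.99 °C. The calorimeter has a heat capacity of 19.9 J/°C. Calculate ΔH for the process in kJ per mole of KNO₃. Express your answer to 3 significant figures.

|ΔT| = |15.99 − 19.40| = 3.41 °C
|q_surr| = (209.5 × 4.14 + 19.9) × 3.41 = 887.23 × 3.41 = 3025 J
n(KNO₃) = 8.67 / 101.1 = 0.08576 mol
Temperature fell, so q_rxn = +|q_surr| = 3.025 kJ
ΔH = q_rxn / n = 35.27 kJ/mol

ΔH = 35.3 kJ/mol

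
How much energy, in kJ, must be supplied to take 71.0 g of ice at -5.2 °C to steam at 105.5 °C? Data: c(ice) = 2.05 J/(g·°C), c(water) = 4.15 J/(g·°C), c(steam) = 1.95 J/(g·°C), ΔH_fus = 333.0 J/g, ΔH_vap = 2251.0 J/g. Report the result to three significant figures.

q1 (heat ice -5.2→0.0 °C): 71.0 × 2.05 × 5.2 = 757 J
q2 (melt at 0 °C): 71.0 × 333.0 = 23643 J
q3 (heat water 0.0→100.0 °C): 71.0 × 4.15 × 100.0 = 29465 J
q4 (vaporize at 100 °C): 71.0 × 2251.0 = 159821 J
q5 (heat steam 100.0→105.5 °C): 71.0 × 1.95 × 5.5 = 761 J
Total: 757 + 23643 + 29465 + 159821 + 761 = 214447 J = 214 kJ

q = 214 kJ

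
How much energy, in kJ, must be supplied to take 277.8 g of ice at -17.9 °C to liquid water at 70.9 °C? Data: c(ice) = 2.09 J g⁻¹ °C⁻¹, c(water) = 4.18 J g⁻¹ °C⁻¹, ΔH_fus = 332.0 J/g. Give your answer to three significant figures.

q1 (heat ice -17.9→0.0 °C): 277.8 × 2.09 × 17.9 = 10393 J
q2 (melt at 0 °C): 277.8 × 332.0 = 92230 J
q3 (heat water 0.0→70.9 °C): 277.8 × 4.18 × 70.9 = 82329 J
Total: 10393 + 92230 + 82329 = 184952 J = 185 kJ

q = 185 kJ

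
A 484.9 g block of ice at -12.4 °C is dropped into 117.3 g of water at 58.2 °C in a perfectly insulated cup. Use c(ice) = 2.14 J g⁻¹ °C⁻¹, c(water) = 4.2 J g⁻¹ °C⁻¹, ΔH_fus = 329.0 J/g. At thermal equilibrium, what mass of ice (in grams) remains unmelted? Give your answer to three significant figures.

Heat to warm all ice to 0 °C: 484.9×2.14×12.4 = 12867 J
Heat released by water cooling to 0 °C: 117.3×4.2×58.2 = 28673 J
28673 J < 12867 + 484.9×329.0 = 172399.1 J, so not all ice melts; final T = 0 °C.
Heat left for melting: 28673 − 12867 = 15806 J
Mass melted = 15806 / 329.0 = 48.04 g
Ice remaining = 484.9 − 48.04 = 436.86 g

m_ice remaining = 437 g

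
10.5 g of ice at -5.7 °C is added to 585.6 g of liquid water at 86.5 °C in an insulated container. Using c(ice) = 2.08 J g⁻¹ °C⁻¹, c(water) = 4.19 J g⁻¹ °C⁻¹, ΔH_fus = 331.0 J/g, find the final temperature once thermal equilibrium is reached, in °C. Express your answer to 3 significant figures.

Heat to bring ice to 0 °C and melt it: q₁ = 10.5×2.08×5.7 + 10.5×331.0 = 3600.0 J
Heat the water can supply cooling to 0 °C: 585.6×4.19×86.5 = 212242 J > q₁, so all ice melts.
Energy balance: 585.6×4.19×(86.5 − T) = 3600.0 + 10.5×4.19×(T − 0)
2453.664(86.5 − T) = 3600.0 + 43.995 T
212242 − 3600.0 = 2497.659 T
T = 208642.0 / 2497.659 = 83.54 °C

T_f = 83.5 °C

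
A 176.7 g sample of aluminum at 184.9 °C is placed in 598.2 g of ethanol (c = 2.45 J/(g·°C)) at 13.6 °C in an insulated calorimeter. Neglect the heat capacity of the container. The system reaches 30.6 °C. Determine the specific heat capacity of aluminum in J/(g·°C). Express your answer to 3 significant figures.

c = 0.914 J/(g·°C)

q_gained = (598.2 × 2.45) × (30.6 − 13.6) = 24920 J
q_lost = 176.7 × c × (184.9 − 30.6) = 27264.81 c
Set equal: c = 24920 / 27264.81 = 0.914 J/(g·°C)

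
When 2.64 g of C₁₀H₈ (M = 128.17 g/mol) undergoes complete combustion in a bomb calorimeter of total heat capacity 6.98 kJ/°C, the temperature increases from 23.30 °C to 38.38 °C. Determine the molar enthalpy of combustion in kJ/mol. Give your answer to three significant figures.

ΔH = -5110 kJ/mol

ΔT = 38.38 − 23.30 = 15.08 °C
q_cal = C_cal × ΔT = 6.98 × 15.08 = 105.2584 kJ
n = 2.64 / 128.17 = 0.02060 mol
q_rxn = −q_cal = -105.2584 kJ
ΔH = -105.2584 / 0.02060 = -5110 kJ/mol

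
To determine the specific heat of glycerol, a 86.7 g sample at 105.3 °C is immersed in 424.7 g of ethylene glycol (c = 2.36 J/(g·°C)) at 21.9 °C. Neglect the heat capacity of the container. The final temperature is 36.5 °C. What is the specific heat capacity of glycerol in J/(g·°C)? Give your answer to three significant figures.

c = 2.45 J/(g·°C)

q_gained = (424.7 × 2.36) × (36.5 − 21.9) = 14630 J
q_lost = 86.7 × c × (105.3 − 36.5) = 5964.96 c
Set equal: c = 14630 / 5964.96 = 2.45 J/(g·°C)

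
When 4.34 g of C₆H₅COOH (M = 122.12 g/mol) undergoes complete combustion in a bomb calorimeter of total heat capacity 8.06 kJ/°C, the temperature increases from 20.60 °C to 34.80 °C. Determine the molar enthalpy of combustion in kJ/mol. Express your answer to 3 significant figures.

ΔH = -3220 kJ/mol

ΔT = 34.80 − 20.60 = 14.20 °C
q_cal = C_cal × ΔT = 8.06 × 14.20 = 114.452 kJ
n = 4.34 / 122.12 = 0.03554 mol
q_rxn = −q_cal = -114.452 kJ
ΔH = -114.452 / 0.03554 = -3220 kJ/mol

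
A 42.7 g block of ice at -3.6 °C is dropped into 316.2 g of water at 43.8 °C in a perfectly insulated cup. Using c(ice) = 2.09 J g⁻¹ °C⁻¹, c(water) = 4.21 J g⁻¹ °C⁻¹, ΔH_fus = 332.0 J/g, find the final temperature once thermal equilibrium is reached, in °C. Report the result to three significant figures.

Heat to bring ice to 0 °C and melt it: q₁ = 42.7×2.09×3.6 + 42.7×332.0 = 14498 J
Heat the water can supply cooling to 0 °C: 316.2×4.21×43.8 = 58306.6 J > q₁, so all ice melts.
Energy balance: 316.2×4.21×(43.8 − T) = 14498 + 42.7×4.21×(T − 0)
1331.202(43.8 − T) = 14498 + 179.767 T
58306.6 − 14498 = 1510.969 T
T = 43808.6 / 1510.969 = 28.99 °C

T_f = 29.0 °C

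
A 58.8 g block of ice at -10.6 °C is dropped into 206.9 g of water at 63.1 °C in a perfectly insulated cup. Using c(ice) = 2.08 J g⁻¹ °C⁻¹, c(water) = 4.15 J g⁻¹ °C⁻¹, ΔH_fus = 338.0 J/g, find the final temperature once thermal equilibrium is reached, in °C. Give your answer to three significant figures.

T_f = 29.9 °C

Heat to bring ice to 0 °C and melt it: q₁ = 58.8×2.08×10.6 + 58.8×338.0 = 21171 J
Heat the water can supply cooling to 0 °C: 206.9×4.15×63.1 = 54179.9 J > q₁, so all ice melts.
Energy balance: 206.9×4.15×(63.1 − T) = 21171 + 58.8×4.15×(T − 0)
858.635(63.1 − T) = 21171 + 244.02 T
54179.9 − 21171 = 1102.655 T
T = 33008.9 / 1102.655 = 29.94 °C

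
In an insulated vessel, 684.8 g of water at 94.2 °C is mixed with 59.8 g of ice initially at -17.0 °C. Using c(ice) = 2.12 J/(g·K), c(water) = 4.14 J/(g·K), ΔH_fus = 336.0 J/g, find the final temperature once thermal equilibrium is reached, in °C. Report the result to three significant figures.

T_f = 79.4 °C

Heat to bring ice to 0 °C and melt it: q₁ = 59.8×2.12×17.0 + 59.8×336.0 = 22248 J
Heat the water can supply cooling to 0 °C: 684.8×4.14×94.2 = 267064 J > q₁, so all ice melts.
Energy balance: 684.8×4.14×(94.2 − T) = 22248 + 59.8×4.14×(T − 0)
2835.072(94.2 − T) = 22248 + 247.572 T
267064 − 22248 = 3082.644 T
T = 244816 / 3082.644 = 79.42 °C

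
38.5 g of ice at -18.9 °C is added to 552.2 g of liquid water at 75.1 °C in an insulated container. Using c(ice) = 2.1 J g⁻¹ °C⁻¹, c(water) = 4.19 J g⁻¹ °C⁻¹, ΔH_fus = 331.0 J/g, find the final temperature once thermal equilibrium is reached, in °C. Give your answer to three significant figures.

T_f = 64.4 °C

Heat to bring ice to 0 °C and melt it: q₁ = 38.5×2.1×18.9 + 38.5×331.0 = 14272 J
Heat the water can supply cooling to 0 °C: 552.2×4.19×75.1 = 173760 J > q₁, so all ice melts.
Energy balance: 552.2×4.19×(75.1 − T) = 14272 + 38.5×4.19×(T − 0)
2313.718(75.1 − T) = 14272 + 161.315 T
173760 − 14272 = 2475.033 T
T = 159488 / 2475.033 = 64.44 °C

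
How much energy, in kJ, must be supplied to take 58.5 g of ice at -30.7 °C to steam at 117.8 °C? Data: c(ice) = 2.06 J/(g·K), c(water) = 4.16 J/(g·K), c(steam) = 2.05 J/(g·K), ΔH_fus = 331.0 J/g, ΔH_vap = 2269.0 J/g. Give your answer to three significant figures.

q1 (heat ice -30.7→0.0 °C): 58.5 × 2.06 × 30.7 = 3700 J
q2 (melt at 0 °C): 58.5 × 331.0 = 19364 J
q3 (heat water 0.0→100.0 °C): 58.5 × 4.16 × 100.0 = 24336 J
q4 (vaporize at 100 °C): 58.5 × 2269.0 = 132737 J
q5 (heat steam 100.0→117.8 °C): 58.5 × 2.05 × 17.8 = 2135 J
Total: 3700 + 19364 + 24336 + 132737 + 2135 = 182272 J = 182 kJ

q = 182 kJ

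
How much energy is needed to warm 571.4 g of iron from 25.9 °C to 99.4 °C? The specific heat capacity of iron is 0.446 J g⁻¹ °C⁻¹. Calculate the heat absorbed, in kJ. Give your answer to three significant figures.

q = m c ΔT = 571.4 × 0.446 × (99.4 − 25.9)
q = 571.4 × 0.446 × 73.5 = 18730 J = 18.7 kJ

q = 18.7 kJ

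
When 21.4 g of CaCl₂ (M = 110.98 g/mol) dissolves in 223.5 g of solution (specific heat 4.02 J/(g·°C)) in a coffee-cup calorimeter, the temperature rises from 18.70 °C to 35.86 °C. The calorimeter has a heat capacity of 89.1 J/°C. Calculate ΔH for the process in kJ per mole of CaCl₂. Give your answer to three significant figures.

|ΔT| = |35.86 − 18.70| = 17.16 °C
|q_surr| = (223.5 × 4.02 + 89.1) × 17.16 = 987.57 × 17.16 = 16950 J
n(CaCl₂) = 21.4 / 110.98 = 0.1928 mol
Temperature rose, so q_rxn = −|q_surr| = -16.95 kJ
ΔH = q_rxn / n = -87.91 kJ/mol

ΔH = -87.9 kJ/mol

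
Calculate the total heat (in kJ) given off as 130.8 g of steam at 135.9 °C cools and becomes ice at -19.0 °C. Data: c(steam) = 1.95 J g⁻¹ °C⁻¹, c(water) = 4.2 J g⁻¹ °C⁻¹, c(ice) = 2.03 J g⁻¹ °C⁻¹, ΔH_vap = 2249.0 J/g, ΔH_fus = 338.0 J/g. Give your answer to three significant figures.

q = 408 kJ

q1 (cool steam 135.9→100 °C): 130.8 × 1.95 × 35.9 = 9157 J
q2 (condense at 100 °C): 130.8 × 2249.0 = 294169 J
q3 (cool water 100→0 °C): 130.8 × 4.2 × 100.0 = 54936 J
q4 (freeze at 0 °C): 130.8 × 338.0 = 44210 J
q5 (cool ice 0→-19.0 °C): 130.8 × 2.03 × 19.0 = 5045 J
Total: 9157 + 294169 + 54936 + 44210 + 5045 = 407517 J = 408 kJ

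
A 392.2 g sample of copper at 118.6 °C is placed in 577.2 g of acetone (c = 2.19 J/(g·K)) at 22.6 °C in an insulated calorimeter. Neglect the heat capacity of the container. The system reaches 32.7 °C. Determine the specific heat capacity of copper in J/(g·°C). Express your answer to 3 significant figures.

q_gained = (577.2 × 2.19) × (32.7 − 22.6) = 12770 J
q_lost = 392.2 × c × (118.6 − 32.7) = 33689.98 c
Set equal: c = 12770 / 33689.98 = 0.379 J/(g·°C)

c = 0.379 J/(g·°C)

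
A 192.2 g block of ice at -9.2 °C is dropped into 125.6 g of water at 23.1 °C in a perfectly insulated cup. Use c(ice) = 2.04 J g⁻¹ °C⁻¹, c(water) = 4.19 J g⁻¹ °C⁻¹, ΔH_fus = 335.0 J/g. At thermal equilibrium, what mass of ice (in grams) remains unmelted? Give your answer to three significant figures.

m_ice remaining = 167 g

Heat to warm all ice to 0 °C: 192.2×2.04×9.2 = 3607.2 J
Heat released by water cooling to 0 °C: 125.6×4.19×23.1 = 12157 J
12157 J < 3607.2 + 192.2×335.0 = 67994.2 J, so not all ice melts; final T = 0 °C.
Heat left for melting: 12157 − 3607.2 = 8549.8 J
Mass melted = 8549.8 / 335.0 = 25.52 g
Ice remaining = 192.2 − 25.52 = 166.68 g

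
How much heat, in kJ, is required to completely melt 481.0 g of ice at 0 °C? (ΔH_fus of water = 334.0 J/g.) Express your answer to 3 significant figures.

q = m × ΔH_fus = 481.0 × 334.0 = 160700 J = 161 kJ

q = 161 kJ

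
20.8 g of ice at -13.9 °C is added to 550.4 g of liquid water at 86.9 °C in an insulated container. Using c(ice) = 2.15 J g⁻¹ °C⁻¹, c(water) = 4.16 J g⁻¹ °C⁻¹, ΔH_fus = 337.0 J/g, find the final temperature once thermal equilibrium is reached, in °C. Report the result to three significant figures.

Heat to bring ice to 0 °C and melt it: q₁ = 20.8×2.15×13.9 + 20.8×337.0 = 7631.2 J
Heat the water can supply cooling to 0 °C: 550.4×4.16×86.9 = 198972 J > q₁, so all ice melts.
Energy balance: 550.4×4.16×(86.9 − T) = 7631.2 + 20.8×4.16×(T − 0)
2289.664(86.9 − T) = 7631.2 + 86.528 T
198972 − 7631.2 = 2376.192 T
T = 191340.8 / 2376.192 = 80.52 °C

T_f = 80.5 °C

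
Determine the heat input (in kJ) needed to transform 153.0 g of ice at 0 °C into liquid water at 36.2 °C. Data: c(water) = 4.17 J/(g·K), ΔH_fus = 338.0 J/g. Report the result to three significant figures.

q1 (melt at 0 °C): 153.0 × 338.0 = 51714 J
q2 (heat water 0.0→36.2 °C): 153.0 × 4.17 × 36.2 = 23096 J
Total: 51714 + 23096 = 74810 J = 74.8 kJ

q = 74.8 kJ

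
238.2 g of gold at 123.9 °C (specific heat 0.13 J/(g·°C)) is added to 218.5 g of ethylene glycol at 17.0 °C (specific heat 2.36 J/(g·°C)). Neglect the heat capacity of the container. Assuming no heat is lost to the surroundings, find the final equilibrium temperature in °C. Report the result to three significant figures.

Heat lost by gold = heat gained by ethylene glycol.
(238.2)(0.13)(123.9 − T) = (218.5)(2.36)(T − 17.0)
30.966 (123.9 − T) = 515.66 (T − 17.0)
3836.7 − 30.966 T = 515.66 T − 8766.2
12602.9 = 546.626 T
T = 23.06 °C

T_f = 23.1 °C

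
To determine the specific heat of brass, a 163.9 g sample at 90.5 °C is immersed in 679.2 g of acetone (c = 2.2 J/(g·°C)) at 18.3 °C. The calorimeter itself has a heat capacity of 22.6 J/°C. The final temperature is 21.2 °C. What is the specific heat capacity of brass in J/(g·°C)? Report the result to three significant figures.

c = 0.387 J/(g·°C)

q_gained = (679.2 × 2.2 + 22.6) × (21.2 − 18.3) = 4399 J
q_lost = 163.9 × c × (90.5 − 21.2) = 11358.27 c
Set equal: c = 4399 / 11358.27 = 0.387 J/(g·°C)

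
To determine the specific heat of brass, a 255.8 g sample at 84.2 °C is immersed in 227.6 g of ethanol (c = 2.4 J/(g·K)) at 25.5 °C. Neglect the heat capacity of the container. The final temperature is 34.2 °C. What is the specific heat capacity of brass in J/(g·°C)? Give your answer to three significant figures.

c = 0.372 J/(g·°C)

q_gained = (227.6 × 2.4) × (34.2 − 25.5) = 4752 J
q_lost = 255.8 × c × (84.2 − 34.2) = 12790 c
Set equal: c = 4752 / 12790 = 0.372 J/(g·°C)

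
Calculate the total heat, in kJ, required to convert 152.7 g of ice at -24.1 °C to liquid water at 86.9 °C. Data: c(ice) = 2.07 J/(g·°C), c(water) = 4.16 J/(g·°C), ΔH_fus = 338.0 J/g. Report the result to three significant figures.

q1 (heat ice -24.1→0.0 °C): 152.7 × 2.07 × 24.1 = 7618 J
q2 (melt at 0 °C): 152.7 × 338.0 = 51613 J
q3 (heat water 0.0→86.9 °C): 152.7 × 4.16 × 86.9 = 55202 J
Total: 7618 + 51613 + 55202 = 114433 J = 114 kJ

q = 114 kJ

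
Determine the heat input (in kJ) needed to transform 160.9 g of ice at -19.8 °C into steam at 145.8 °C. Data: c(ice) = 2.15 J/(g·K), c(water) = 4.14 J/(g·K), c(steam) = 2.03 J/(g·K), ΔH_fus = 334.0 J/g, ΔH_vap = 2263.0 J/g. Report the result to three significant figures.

q1 (heat ice -19.8→0.0 °C): 160.9 × 2.15 × 19.8 = 6850 J
q2 (melt at 0 °C): 160.9 × 334.0 = 53741 J
q3 (heat water 0.0→100.0 °C): 160.9 × 4.14 × 100.0 = 66613 J
q4 (vaporize at 100 °C): 160.9 × 2263.0 = 364117 J
q5 (heat steam 100.0→145.8 °C): 160.9 × 2.03 × 45.8 = 14960 J
Total: 6850 + 53741 + 66613 + 364117 + 14960 = 506281 J = 506 kJ

q = 506 kJ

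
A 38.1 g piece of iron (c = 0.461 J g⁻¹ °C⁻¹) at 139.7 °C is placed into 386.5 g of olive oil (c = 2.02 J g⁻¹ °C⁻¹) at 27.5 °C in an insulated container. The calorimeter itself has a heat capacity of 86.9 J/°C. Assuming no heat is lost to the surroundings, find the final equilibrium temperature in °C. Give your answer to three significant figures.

T_f = 29.7 °C

Heat lost by iron = heat gained by olive oil + calorimeter.
(38.1)(0.461)(139.7 − T) = [(386.5)(2.02) + 86.9](T − 27.5)
17.5641 (139.7 − T) = 867.63 (T − 27.5)
2453.7 − 17.5641 T = 867.63 T − 23860
26313.7 = 885.1941 T
T = 29.73 °C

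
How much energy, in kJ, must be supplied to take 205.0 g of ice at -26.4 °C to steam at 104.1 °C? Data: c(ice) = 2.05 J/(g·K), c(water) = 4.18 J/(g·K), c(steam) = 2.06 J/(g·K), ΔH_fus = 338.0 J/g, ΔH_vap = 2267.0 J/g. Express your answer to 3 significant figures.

q1 (heat ice -26.4→0.0 °C): 205.0 × 2.05 × 26.4 = 11095 J
q2 (melt at 0 °C): 205.0 × 338.0 = 69290 J
q3 (heat water 0.0→100.0 °C): 205.0 × 4.18 × 100.0 = 85690 J
q4 (vaporize at 100 °C): 205.0 × 2267.0 = 464735 J
q5 (heat steam 100.0→104.1 °C): 205.0 × 2.06 × 4.1 = 1731 J
Total: 11095 + 69290 + 85690 + 464735 + 1731 = 632541 J = 633 kJ

q = 633 kJ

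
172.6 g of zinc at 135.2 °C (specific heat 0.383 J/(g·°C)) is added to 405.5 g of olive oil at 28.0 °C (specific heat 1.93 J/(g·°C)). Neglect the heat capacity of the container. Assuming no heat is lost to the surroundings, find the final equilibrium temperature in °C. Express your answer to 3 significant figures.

Heat lost by zinc = heat gained by olive oil.
(172.6)(0.383)(135.2 − T) = (405.5)(1.93)(T − 28.0)
66.1058 (135.2 − T) = 782.615 (T − 28.0)
8937.5 − 66.1058 T = 782.615 T − 21913
30850.5 = 848.7208 T
T = 36.349 °C

T_f = 36.3 °C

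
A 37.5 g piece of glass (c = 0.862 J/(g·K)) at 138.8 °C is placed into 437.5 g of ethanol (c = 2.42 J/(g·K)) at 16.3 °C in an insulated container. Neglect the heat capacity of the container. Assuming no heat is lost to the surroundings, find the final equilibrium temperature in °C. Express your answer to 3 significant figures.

T_f = 19.9 °C

Heat lost by glass = heat gained by ethanol.
(37.5)(0.862)(138.8 − T) = (437.5)(2.42)(T − 16.3)
32.325 (138.8 − T) = 1058.75 (T − 16.3)
4486.7 − 32.325 T = 1058.75 T − 17258
21744.7 = 1091.075 T
T = 19.93 °C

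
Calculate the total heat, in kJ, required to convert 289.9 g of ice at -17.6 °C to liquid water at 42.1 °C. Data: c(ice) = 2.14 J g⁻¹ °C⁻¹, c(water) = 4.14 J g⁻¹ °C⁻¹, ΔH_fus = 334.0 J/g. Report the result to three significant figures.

q1 (heat ice -17.6→0.0 °C): 289.9 × 2.14 × 17.6 = 10919 J
q2 (melt at 0 °C): 289.9 × 334.0 = 96827 J
q3 (heat water 0.0→42.1 °C): 289.9 × 4.14 × 42.1 = 50528 J
Total: 10919 + 96827 + 50528 = 158274 J = 158 kJ

q = 158 kJ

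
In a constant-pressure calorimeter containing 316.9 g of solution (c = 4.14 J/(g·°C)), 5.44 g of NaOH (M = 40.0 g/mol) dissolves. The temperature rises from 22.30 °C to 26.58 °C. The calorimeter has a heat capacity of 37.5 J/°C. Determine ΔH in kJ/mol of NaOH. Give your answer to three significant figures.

|ΔT| = |26.58 − 22.30| = 4.28 °C
|q_surr| = (316.9 × 4.14 + 37.5) × 4.28 = 1349.466 × 4.28 = 5776 J
n(NaOH) = 5.44 / 40.0 = 0.1360 mol
Temperature rose, so q_rxn = −|q_surr| = -5.776 kJ
ΔH = q_rxn / n = -42.47 kJ/mol

ΔH = -42.5 kJ/mol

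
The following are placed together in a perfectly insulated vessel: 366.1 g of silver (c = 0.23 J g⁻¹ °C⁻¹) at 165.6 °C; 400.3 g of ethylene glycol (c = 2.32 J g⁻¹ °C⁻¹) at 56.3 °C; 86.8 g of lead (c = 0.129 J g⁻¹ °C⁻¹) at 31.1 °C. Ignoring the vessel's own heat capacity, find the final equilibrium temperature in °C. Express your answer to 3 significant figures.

Σ mᵢcᵢ(T − Tᵢ) = 0  ⇒  T = Σ mᵢcᵢTᵢ / Σ mᵢcᵢ
Σ mᵢcᵢ = 366.1×0.23 + 400.3×2.32 + 86.8×0.129 = 1024.0962
Σ mᵢcᵢTᵢ = 84.203×165.6 + 928.696×56.3 + 11.1972×31.1 = 66578
T = 66578 / 1024.0962 = 65.01 °C

T_f = 65.0 °C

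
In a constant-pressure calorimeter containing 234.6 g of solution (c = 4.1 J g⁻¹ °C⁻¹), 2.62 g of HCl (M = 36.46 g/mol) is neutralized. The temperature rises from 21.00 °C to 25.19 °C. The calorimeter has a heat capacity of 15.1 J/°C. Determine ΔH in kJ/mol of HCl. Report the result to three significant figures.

|ΔT| = |25.19 − 21.00| = 4.19 °C
|q_surr| = (234.6 × 4.1 + 15.1) × 4.19 = 976.96 × 4.19 = 4093 J
n(HCl) = 2.62 / 36.46 = 0.07186 mol
Temperature rose, so q_rxn = −|q_surr| = -4.093 kJ
ΔH = q_rxn / n = -56.96 kJ/mol

ΔH = -57.0 kJ/mol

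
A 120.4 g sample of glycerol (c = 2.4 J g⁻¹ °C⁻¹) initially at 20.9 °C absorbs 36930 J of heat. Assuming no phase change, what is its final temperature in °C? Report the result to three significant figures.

T_f = 149 °C

ΔT = q / (m c) = 36930 / (120.4 × 2.4) = 127.8 °C
T_f = 20.9 + 127.8 = 148.7 °C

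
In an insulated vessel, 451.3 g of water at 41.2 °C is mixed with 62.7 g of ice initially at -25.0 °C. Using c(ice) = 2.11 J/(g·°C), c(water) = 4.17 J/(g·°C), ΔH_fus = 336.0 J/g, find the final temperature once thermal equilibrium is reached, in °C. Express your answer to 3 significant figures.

Heat to bring ice to 0 °C and melt it: q₁ = 62.7×2.11×25.0 + 62.7×336.0 = 24375 J
Heat the water can supply cooling to 0 °C: 451.3×4.17×41.2 = 77535.1 J > q₁, so all ice melts.
Energy balance: 451.3×4.17×(41.2 − T) = 24375 + 62.7×4.17×(T − 0)
1881.921(41.2 − T) = 24375 + 261.459 T
77535.1 − 24375 = 2143.380 T
T = 53160.1 / 2143.380 = 24.80 °C

T_f = 24.8 °C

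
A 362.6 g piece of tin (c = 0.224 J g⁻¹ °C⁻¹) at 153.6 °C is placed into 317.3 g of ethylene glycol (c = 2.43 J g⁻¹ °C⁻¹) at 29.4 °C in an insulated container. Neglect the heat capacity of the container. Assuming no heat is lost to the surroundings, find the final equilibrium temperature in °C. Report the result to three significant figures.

T_f = 41.2 °C

Heat lost by tin = heat gained by ethylene glycol.
(362.6)(0.224)(153.6 − T) = (317.3)(2.43)(T − 29.4)
81.2224 (153.6 − T) = 771.039 (T − 29.4)
12476 − 81.2224 T = 771.039 T − 22669
35145 = 852.2614 T
T = 41.24 °C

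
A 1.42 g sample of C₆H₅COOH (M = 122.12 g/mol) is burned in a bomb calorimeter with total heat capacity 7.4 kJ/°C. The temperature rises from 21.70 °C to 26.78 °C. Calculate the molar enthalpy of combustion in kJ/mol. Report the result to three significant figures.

ΔT = 26.78 − 21.70 = 5.08 °C
q_cal = C_cal × ΔT = 7.4 × 5.08 = 37.592 kJ
n = 1.42 / 122.12 = 0.01163 mol
q_rxn = −q_cal = -37.592 kJ
ΔH = -37.592 / 0.01163 = -3232 kJ/mol

ΔH = -3230 kJ/mol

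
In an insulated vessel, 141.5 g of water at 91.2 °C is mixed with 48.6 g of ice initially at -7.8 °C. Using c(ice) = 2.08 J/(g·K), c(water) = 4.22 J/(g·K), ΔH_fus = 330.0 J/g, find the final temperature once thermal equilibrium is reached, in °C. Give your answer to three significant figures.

T_f = 46.9 °C

Heat to bring ice to 0 °C and melt it: q₁ = 48.6×2.08×7.8 + 48.6×330.0 = 16826 J
Heat the water can supply cooling to 0 °C: 141.5×4.22×91.2 = 54458.3 J > q₁, so all ice melts.
Energy balance: 141.5×4.22×(91.2 − T) = 16826 + 48.6×4.22×(T − 0)
597.13(91.2 − T) = 16826 + 205.092 T
54458.3 − 16826 = 802.222 T
T = 37632.3 / 802.222 = 46.91 °C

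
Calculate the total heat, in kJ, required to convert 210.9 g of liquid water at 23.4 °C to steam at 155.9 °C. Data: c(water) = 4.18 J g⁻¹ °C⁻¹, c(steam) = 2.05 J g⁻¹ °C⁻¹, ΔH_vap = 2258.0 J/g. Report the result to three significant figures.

q = 568 kJ

q1 (heat water 23.4→100.0 °C): 210.9 × 4.18 × 76.6 = 67528 J
q2 (vaporize at 100 °C): 210.9 × 2258.0 = 476212 J
q3 (heat steam 100.0→155.9 °C): 210.9 × 2.05 × 55.9 = 24168 J
Total: 67528 + 476212 + 24168 = 567908 J = 568 kJ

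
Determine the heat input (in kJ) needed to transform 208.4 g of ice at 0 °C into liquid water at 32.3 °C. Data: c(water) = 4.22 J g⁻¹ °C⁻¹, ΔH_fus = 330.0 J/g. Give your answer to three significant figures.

q1 (melt at 0 °C): 208.4 × 330.0 = 68772 J
q2 (heat water 0.0→32.3 °C): 208.4 × 4.22 × 32.3 = 28406 J
Total: 68772 + 28406 = 97178 J = 97.2 kJ

q = 97.2 kJ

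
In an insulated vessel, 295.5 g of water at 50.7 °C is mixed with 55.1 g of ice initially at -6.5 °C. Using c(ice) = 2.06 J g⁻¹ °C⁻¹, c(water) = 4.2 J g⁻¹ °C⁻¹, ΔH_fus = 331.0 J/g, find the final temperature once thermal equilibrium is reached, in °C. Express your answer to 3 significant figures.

T_f = 29.8 °C

Heat to bring ice to 0 °C and melt it: q₁ = 55.1×2.06×6.5 + 55.1×331.0 = 18976 J
Heat the water can supply cooling to 0 °C: 295.5×4.2×50.7 = 62923.8 J > q₁, so all ice melts.
Energy balance: 295.5×4.2×(50.7 − T) = 18976 + 55.1×4.2×(T − 0)
1241.1(50.7 − T) = 18976 + 231.42 T
62923.8 − 18976 = 1472.52 T
T = 43947.8 / 1472.52 = 29.845 °C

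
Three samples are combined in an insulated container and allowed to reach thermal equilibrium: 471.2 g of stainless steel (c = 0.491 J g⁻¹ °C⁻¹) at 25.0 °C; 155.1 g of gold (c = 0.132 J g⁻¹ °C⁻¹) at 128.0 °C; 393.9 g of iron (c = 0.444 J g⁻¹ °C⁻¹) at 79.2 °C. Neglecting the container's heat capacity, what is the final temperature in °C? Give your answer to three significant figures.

T_f = 52.2 °C

Σ mᵢcᵢ(T − Tᵢ) = 0  ⇒  T = Σ mᵢcᵢTᵢ / Σ mᵢcᵢ
Σ mᵢcᵢ = 471.2×0.491 + 155.1×0.132 + 393.9×0.444 = 426.7240
Σ mᵢcᵢTᵢ = 231.3592×25.0 + 20.4732×128.0 + 174.8916×79.2 = 22256
T = 22256 / 426.7240 = 52.16 °C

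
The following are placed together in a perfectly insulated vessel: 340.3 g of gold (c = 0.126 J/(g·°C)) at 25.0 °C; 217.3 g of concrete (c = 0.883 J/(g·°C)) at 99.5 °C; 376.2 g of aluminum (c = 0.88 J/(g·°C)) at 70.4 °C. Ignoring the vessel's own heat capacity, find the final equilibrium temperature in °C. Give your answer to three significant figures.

T_f = 76.8 °C

Σ mᵢcᵢ(T − Tᵢ) = 0  ⇒  T = Σ mᵢcᵢTᵢ / Σ mᵢcᵢ
Σ mᵢcᵢ = 340.3×0.126 + 217.3×0.883 + 376.2×0.88 = 565.8097
Σ mᵢcᵢTᵢ = 42.8778×25.0 + 191.8759×99.5 + 331.056×70.4 = 43470
T = 43470 / 565.8097 = 76.83 °C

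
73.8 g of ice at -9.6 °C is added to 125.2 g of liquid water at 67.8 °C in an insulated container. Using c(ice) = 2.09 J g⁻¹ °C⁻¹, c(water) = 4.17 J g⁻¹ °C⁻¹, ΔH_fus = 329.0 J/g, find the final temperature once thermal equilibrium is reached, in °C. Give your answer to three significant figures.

T_f = 11.6 °C

Heat to bring ice to 0 °C and melt it: q₁ = 73.8×2.09×9.6 + 73.8×329.0 = 25761 J
Heat the water can supply cooling to 0 °C: 125.2×4.17×67.8 = 35397.3 J > q₁, so all ice melts.
Energy balance: 125.2×4.17×(67.8 − T) = 25761 + 73.8×4.17×(T − 0)
522.084(67.8 − T) = 25761 + 307.746 T
35397.3 − 25761 = 829.830 T
T = 9636.3 / 829.830 = 11.61 °C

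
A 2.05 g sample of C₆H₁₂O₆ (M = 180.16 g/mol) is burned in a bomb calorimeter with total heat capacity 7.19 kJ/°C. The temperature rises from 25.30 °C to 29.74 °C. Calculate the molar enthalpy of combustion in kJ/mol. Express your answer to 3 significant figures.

ΔH = -2810 kJ/mol

ΔT = 29.74 − 25.30 = 4.44 °C
q_cal = C_cal × ΔT = 7.19 × 4.44 = 31.9236 kJ
n = 2.05 / 180.16 = 0.01138 mol
q_rxn = −q_cal = -31.9236 kJ
ΔH = -31.9236 / 0.01138 = -2805 kJ/mol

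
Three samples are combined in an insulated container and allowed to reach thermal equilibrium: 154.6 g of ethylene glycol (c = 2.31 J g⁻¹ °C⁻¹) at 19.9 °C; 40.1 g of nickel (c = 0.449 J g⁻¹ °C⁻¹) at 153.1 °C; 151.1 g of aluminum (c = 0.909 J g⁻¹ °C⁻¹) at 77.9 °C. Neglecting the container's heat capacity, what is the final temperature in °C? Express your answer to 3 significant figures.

Σ mᵢcᵢ(T − Tᵢ) = 0  ⇒  T = Σ mᵢcᵢTᵢ / Σ mᵢcᵢ
Σ mᵢcᵢ = 154.6×2.31 + 40.1×0.449 + 151.1×0.909 = 512.4808
Σ mᵢcᵢTᵢ = 357.126×19.9 + 18.0049×153.1 + 137.3499×77.9 = 20563
T = 20563 / 512.4808 = 40.12 °C

T_f = 40.1 °C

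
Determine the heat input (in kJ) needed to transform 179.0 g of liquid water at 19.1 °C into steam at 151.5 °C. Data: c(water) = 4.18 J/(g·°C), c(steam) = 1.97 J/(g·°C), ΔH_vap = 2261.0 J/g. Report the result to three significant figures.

q1 (heat water 19.1→100.0 °C): 179.0 × 4.18 × 80.9 = 60531 J
q2 (vaporize at 100 °C): 179.0 × 2261.0 = 404719 J
q3 (heat steam 100.0→151.5 °C): 179.0 × 1.97 × 51.5 = 18160 J
Total: 60531 + 404719 + 18160 = 483410 J = 483 kJ

q = 483 kJ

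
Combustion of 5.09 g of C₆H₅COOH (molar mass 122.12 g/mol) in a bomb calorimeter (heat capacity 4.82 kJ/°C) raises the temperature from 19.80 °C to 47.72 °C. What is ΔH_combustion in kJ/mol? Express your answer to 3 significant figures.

ΔH = -3230 kJ/mol

ΔT = 47.72 − 19.80 = 27.92 °C
q_cal = C_cal × ΔT = 4.82 × 27.92 = 134.5744 kJ
n = 5.09 / 122.12 = 0.04168 mol
q_rxn = −q_cal = -134.5744 kJ
ΔH = -134.5744 / 0.04168 = -3229 kJ/mol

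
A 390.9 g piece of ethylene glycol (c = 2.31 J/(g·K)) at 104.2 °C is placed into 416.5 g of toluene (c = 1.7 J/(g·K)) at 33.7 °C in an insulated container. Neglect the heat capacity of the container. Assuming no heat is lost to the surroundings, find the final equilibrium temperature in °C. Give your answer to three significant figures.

Heat lost by ethylene glycol = heat gained by toluene.
(390.9)(2.31)(104.2 − T) = (416.5)(1.7)(T − 33.7)
902.979 (104.2 − T) = 708.05 (T − 33.7)
94090 − 902.979 T = 708.05 T − 23861
117951 = 1611.029 T
T = 73.21 °C

T_f = 73.2 °C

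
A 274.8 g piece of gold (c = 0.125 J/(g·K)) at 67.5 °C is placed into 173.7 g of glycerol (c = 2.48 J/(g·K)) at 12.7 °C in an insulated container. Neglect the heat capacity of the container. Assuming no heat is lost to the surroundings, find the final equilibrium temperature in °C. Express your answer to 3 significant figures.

Heat lost by gold = heat gained by glycerol.
(274.8)(0.125)(67.5 − T) = (173.7)(2.48)(T − 12.7)
34.35 (67.5 − T) = 430.776 (T − 12.7)
2318.6 − 34.35 T = 430.776 T − 5470.9
7789.5 = 465.126 T
T = 16.747 °C

T_f = 16.7 °C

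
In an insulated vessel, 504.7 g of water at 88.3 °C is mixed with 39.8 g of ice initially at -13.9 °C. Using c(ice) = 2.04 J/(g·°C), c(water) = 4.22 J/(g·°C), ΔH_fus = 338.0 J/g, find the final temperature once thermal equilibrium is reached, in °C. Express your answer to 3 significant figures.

T_f = 75.5 °C

Heat to bring ice to 0 °C and melt it: q₁ = 39.8×2.04×13.9 + 39.8×338.0 = 14581 J
Heat the water can supply cooling to 0 °C: 504.7×4.22×88.3 = 188064 J > q₁, so all ice melts.
Energy balance: 504.7×4.22×(88.3 − T) = 14581 + 39.8×4.22×(T − 0)
2129.834(88.3 − T) = 14581 + 167.956 T
188064 − 14581 = 2297.790 T
T = 173483 / 2297.790 = 75.50 °C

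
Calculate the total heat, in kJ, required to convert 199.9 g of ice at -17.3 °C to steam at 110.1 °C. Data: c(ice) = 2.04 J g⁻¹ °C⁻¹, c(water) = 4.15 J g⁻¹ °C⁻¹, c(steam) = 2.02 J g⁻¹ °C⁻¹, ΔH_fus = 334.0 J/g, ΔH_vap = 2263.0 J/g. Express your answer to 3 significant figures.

q = 613 kJ

q1 (heat ice -17.3→0.0 °C): 199.9 × 2.04 × 17.3 = 7055 J
q2 (melt at 0 °C): 199.9 × 334.0 = 66767 J
q3 (heat water 0.0→100.0 °C): 199.9 × 4.15 × 100.0 = 82959 J
q4 (vaporize at 100 °C): 199.9 × 2263.0 = 452374 J
q5 (heat steam 100.0→110.1 °C): 199.9 × 2.02 × 10.1 = 4078 J
Total: 7055 + 66767 + 82959 + 452374 + 4078 = 613233 J = 613 kJ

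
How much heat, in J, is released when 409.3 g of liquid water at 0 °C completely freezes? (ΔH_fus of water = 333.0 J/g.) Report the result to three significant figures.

q = m × ΔH_fus = 409.3 × 333.0 = 136300 J

q = 136000 J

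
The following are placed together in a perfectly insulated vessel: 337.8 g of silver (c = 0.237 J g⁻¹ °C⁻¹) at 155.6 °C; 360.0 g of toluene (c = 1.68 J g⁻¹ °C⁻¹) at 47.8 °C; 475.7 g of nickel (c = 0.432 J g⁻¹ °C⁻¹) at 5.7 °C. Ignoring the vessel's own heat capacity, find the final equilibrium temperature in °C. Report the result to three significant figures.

Σ mᵢcᵢ(T − Tᵢ) = 0  ⇒  T = Σ mᵢcᵢTᵢ / Σ mᵢcᵢ
Σ mᵢcᵢ = 337.8×0.237 + 360.0×1.68 + 475.7×0.432 = 890.3610
Σ mᵢcᵢTᵢ = 80.0586×155.6 + 604.8×47.8 + 205.5024×5.7 = 42538
T = 42538 / 890.3610 = 47.78 °C

T_f = 47.8 °C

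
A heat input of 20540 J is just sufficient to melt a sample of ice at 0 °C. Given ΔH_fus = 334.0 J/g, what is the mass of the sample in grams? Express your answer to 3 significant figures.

m = 61.5 g

m = q / ΔH_fus = 20540 J / 334.0 J/g = 61.5 g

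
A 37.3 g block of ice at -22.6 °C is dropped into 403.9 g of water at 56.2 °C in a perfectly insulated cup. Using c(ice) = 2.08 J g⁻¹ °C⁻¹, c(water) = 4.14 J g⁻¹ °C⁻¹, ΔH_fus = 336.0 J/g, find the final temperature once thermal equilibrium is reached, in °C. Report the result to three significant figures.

T_f = 43.6 °C

Heat to bring ice to 0 °C and melt it: q₁ = 37.3×2.08×22.6 + 37.3×336.0 = 14286 J
Heat the water can supply cooling to 0 °C: 403.9×4.14×56.2 = 93974.6 J > q₁, so all ice melts.
Energy balance: 403.9×4.14×(56.2 − T) = 14286 + 37.3×4.14×(T − 0)
1672.146(56.2 − T) = 14286 + 154.422 T
93974.6 − 14286 = 1826.568 T
T = 79688.6 / 1826.568 = 43.63 °C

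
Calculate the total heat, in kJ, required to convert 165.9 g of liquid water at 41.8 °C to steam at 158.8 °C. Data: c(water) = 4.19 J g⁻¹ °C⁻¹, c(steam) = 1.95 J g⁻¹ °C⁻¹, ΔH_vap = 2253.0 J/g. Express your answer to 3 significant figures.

q = 433 kJ

q1 (heat water 41.8→100.0 °C): 165.9 × 4.19 × 58.2 = 40456 J
q2 (vaporize at 100 °C): 165.9 × 2253.0 = 373773 J
q3 (heat steam 100.0→158.8 °C): 165.9 × 1.95 × 58.8 = 19022 J
Total: 40456 + 373773 + 19022 = 433251 J = 433 kJ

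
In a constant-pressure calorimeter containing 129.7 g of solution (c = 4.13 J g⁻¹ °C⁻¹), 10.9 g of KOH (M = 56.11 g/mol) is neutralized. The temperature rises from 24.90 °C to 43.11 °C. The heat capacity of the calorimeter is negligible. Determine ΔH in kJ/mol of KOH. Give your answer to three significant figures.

ΔH = -50.2 kJ/mol

|ΔT| = |43.11 − 24.90| = 18.21 °C
|q_surr| = (129.7 × 4.13) × 18.21 = 535.661 × 18.21 = 9754 J
n(KOH) = 10.9 / 56.11 = 0.1943 mol
Temperature rose, so q_rxn = −|q_surr| = -9.754 kJ
ΔH = q_rxn / n = -50.20 kJ/mol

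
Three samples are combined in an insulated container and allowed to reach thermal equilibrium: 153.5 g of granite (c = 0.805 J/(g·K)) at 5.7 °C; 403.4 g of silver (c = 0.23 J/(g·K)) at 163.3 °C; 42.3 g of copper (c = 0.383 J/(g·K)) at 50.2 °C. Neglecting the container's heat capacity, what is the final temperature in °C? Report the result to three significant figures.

T_f = 71.7 °C

Σ mᵢcᵢ(T − Tᵢ) = 0  ⇒  T = Σ mᵢcᵢTᵢ / Σ mᵢcᵢ
Σ mᵢcᵢ = 153.5×0.805 + 403.4×0.23 + 42.3×0.383 = 232.5504
Σ mᵢcᵢTᵢ = 123.5675×5.7 + 92.782×163.3 + 16.2009×50.2 = 16669
T = 16669 / 232.5504 = 71.68 °C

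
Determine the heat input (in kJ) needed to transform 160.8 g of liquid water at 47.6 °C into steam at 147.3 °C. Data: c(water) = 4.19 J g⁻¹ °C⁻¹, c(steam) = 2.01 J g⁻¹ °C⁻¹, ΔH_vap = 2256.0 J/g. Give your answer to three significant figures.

q1 (heat water 47.6→100.0 °C): 160.8 × 4.19 × 52.4 = 35305 J
q2 (vaporize at 100 °C): 160.8 × 2256.0 = 362765 J
q3 (heat steam 100.0→147.3 °C): 160.8 × 2.01 × 47.3 = 15288 J
Total: 35305 + 362765 + 15288 = 413358 J = 413 kJ

q = 413 kJ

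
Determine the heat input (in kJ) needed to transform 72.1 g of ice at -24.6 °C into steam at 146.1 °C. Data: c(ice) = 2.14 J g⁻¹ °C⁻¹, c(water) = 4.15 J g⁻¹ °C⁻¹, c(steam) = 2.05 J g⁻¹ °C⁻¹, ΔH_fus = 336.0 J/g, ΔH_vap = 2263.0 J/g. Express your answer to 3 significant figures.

q1 (heat ice -24.6→0.0 °C): 72.1 × 2.14 × 24.6 = 3796 J
q2 (melt at 0 °C): 72.1 × 336.0 = 24226 J
q3 (heat water 0.0→100.0 °C): 72.1 × 4.15 × 100.0 = 29922 J
q4 (vaporize at 100 °C): 72.1 × 2263.0 = 163162 J
q5 (heat steam 100.0→146.1 °C): 72.1 × 2.05 × 46.1 = 6814 J
Total: 3796 + 24226 + 29922 + 163162 + 6814 = 227920 J = 228 kJ

q = 228 kJ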